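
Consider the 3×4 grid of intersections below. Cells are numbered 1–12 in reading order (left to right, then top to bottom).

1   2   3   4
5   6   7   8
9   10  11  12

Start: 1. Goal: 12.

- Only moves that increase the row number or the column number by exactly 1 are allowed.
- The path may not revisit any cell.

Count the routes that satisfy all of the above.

10

A right/down-only route from 1 to 12 makes exactly 2 down-moves and 3 right-moves in some order.
With no other constraints that would be C(5,2) = 10 routes.
That gives 10 routes.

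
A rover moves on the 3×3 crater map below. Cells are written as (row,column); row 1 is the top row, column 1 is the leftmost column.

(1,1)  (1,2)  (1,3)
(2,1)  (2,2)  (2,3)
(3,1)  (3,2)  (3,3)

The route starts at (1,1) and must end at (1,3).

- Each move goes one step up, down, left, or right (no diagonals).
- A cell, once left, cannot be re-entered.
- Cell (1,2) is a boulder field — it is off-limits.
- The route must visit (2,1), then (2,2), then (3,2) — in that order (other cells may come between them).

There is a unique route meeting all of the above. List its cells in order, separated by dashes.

(1,1) - (2,1) - (2,2) - (3,2) - (3,3) - (2,3) - (1,3)

The waypoints must appear in the order (2,1), (2,2), (3,2), with no cell reused.
Route from (1,1): down 1 to (2,1), right 1 to (2,2), down 1 to (3,2), right 1 to (3,3), up 2 to (1,3) — 6 moves in all.
Check: order respected ((2,1) at step 1, (2,2) at step 2, (3,2) at step 3).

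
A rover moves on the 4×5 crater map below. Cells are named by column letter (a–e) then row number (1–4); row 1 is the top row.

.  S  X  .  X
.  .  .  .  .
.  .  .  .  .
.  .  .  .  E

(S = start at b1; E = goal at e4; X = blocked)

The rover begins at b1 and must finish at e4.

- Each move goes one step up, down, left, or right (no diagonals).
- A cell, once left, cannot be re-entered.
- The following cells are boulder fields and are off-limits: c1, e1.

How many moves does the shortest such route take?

The Manhattan distance from b1 to e4 is |1−4| + |2−5| = 6, so at least 6 moves are needed.
A route of 6 moves achieves this: b1 → b2 → b3 → b4 → c4 → d4 → e4.
Since 6 matches the lower bound, it is optimal.

6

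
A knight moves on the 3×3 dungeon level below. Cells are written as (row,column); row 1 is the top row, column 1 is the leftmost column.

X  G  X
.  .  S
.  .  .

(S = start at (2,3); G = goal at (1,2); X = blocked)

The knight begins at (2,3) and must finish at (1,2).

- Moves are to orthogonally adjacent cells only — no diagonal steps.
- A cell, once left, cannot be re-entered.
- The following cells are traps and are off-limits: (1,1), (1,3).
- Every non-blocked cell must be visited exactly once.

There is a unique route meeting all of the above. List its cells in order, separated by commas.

(2,3), (3,3), (3,2), (3,1), (2,1), (2,2), (1,2)

Need to visit all 7 open cells exactly once, starting at (2,3) and ending at (1,2).
Route from (2,3): down 1 to (3,3), left 2 to (3,1), up 1 to (2,1), right 1 to (2,2), up 1 to (1,2) — 6 moves in all.
Check: all 7 open cells covered.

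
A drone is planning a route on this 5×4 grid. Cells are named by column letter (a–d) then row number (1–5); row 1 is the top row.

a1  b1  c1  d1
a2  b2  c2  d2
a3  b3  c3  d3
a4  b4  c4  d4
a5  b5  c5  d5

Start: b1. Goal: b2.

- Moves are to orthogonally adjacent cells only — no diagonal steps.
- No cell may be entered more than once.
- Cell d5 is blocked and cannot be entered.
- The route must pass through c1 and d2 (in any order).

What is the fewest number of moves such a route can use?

Any route passes through c1 and d2 in some order between b1 and b2. Summing Manhattan distances along each leg and taking the cheapest ordering (b1 → c1 → d2 → b2) gives a lower bound of 1 + 2 + 2 = 5 moves.
A route of 5 moves achieves this: b1 → c1 → d1 → d2 → c2 → b2.
Since 5 matches the lower bound, it is optimal.

5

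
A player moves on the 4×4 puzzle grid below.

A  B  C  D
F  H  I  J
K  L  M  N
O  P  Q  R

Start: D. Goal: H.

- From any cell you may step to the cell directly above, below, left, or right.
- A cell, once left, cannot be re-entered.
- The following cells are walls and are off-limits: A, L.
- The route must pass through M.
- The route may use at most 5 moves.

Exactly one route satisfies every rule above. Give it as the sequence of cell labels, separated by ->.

The 5-move cap with required stops at M leaves no slack for detours.
Route from D: down 2 to N, left 1 to M, up 1 to I, left 1 to H — 5 moves in all.
Check: all required cells visited; 5 ≤ 5 moves.

D -> J -> N -> M -> I -> H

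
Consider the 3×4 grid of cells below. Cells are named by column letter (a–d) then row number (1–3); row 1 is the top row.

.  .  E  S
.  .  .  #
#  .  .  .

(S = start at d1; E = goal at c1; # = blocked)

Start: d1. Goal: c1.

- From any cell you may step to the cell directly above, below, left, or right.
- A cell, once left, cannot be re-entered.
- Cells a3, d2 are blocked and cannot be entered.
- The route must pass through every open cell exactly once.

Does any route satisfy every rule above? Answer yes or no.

no

Cell d3 has only one open neighbour but is neither the start nor the goal, so a Hamiltonian route would have to both enter and leave it through the same neighbour — impossible without revisiting.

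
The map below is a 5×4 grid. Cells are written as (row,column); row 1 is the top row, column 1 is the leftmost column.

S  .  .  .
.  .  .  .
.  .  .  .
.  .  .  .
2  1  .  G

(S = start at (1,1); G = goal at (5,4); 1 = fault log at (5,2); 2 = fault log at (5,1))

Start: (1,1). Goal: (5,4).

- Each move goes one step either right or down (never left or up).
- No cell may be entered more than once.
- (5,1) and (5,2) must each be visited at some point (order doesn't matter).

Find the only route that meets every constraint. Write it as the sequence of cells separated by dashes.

(1,1) - (2,1) - (3,1) - (4,1) - (5,1) - (5,2) - (5,3) - (5,4)

Moves only go right or down, so the column and row indices never decrease.
Route from (1,1): 4× down (reaching (5,1)), 3× right (reaching (5,4)) — 7 moves in all.
Check: all required cells visited.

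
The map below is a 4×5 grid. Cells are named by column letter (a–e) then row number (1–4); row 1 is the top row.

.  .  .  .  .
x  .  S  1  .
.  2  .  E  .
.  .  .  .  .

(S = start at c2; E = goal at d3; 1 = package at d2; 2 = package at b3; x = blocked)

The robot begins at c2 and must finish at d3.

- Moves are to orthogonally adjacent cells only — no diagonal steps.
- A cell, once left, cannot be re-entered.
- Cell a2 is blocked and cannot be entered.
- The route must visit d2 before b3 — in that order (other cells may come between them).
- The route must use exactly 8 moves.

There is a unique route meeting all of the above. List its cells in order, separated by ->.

The waypoints must appear in the order d2, b3, with no cell reused.
Route from c2: right to d2, up to d1, 2× left (reaching b1), 2× down (reaching b3), 2× right (reaching d3) — 8 moves in all.
Check: order respected (1 at step 1, 2 at step 6); 8 moves as required.

c2 -> d2 -> d1 -> c1 -> b1 -> b2 -> b3 -> c3 -> d3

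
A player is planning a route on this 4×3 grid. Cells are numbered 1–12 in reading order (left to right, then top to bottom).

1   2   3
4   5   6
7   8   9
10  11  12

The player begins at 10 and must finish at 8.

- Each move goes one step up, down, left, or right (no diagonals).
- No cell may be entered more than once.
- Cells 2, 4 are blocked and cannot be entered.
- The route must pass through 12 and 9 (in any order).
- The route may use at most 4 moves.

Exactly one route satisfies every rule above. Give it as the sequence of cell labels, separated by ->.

10 -> 11 -> 12 -> 9 -> 8

The 4-move cap with required stops at 12, 9 leaves no slack for detours.
Route from 10: 2× right (reaching 12), up to 9, left to 8 — 4 moves in all.
Check: all required cells visited; 4 ≤ 4 moves.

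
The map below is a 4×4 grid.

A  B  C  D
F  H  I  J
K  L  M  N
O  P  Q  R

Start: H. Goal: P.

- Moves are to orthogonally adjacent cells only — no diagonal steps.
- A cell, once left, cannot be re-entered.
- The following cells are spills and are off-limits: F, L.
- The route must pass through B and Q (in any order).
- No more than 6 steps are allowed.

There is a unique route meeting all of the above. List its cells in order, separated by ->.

H -> B -> C -> I -> M -> Q -> P

Any route must reach B and Q and still end at P within 6 moves, so the order of the required stops is forced.
Route from H: up to B, right to C, 3× down (reaching Q), left to P — 6 moves in all.
Check: all required cells visited; 6 ≤ 6 moves.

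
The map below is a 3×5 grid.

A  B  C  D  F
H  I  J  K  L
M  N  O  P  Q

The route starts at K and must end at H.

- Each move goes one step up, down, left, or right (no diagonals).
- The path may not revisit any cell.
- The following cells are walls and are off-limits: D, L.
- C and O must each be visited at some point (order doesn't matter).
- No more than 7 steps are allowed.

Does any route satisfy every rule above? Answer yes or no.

One route that works: K → P → O → J → C → B → I → H.

yes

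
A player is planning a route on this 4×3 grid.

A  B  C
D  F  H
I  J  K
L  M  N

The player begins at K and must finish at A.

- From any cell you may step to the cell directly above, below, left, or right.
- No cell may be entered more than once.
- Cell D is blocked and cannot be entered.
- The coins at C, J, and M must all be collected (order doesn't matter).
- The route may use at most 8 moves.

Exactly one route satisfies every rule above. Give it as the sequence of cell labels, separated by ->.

The budget equals the shortest possible length, so every move has to be on a shortest route through the required cells.
Route from K: down 1 to N, left 1 to M, up 2 to F, right 1 to H, up 1 to C, left 2 to A — 8 moves in all.
Check: all required cells visited; 8 ≤ 8 moves.

K -> N -> M -> J -> F -> H -> C -> B -> A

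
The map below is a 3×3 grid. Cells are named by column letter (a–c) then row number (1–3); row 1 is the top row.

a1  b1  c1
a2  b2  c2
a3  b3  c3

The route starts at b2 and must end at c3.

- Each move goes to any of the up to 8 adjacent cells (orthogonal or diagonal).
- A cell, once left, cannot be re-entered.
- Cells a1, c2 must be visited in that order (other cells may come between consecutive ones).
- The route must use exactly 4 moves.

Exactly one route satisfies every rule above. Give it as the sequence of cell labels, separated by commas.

The waypoints must appear in the order a1, c2, with no cell reused.
Route from b2: up-left 1 to a1, right 1 to b1, down-right 1 to c2, down 1 to c3 — 4 moves in all.
Check: order respected (a1 at step 1, c2 at step 3); 4 moves as required.

b2, a1, b1, c2, c3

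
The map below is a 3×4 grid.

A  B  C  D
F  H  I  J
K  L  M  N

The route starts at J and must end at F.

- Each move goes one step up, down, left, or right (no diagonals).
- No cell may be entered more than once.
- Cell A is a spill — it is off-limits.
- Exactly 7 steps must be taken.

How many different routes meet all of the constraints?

7

Need simple routes of exactly 7 moves from J to F (Manhattan distance 3, so 2 moves are spent on a detour and 2 undoing it).
Enumerating: J D C I M L H F | J D C I M L K F | J D C I H L K F | J D C B H L K F | J N M I C B H F | J N M I H L K F | J I C B H L K F.
That gives 7 routes.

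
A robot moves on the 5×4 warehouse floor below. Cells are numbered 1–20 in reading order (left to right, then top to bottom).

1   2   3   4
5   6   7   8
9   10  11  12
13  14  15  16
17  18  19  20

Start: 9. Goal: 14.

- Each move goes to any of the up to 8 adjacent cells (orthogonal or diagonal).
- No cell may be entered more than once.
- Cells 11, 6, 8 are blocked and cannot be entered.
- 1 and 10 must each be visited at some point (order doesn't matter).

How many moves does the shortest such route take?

6

Any route passes through 1 and 10 in some order between 9 and 14. Summing Chebyshev distances along each leg and taking the cheapest ordering (9 → 1 → 10 → 14) gives a lower bound of 2 + 2 + 1 = 5 moves.
The shortest route satisfying every rule uses 6 moves: 9 → 5 → 1 → 2 → 7 → 10 → 14.
The bound of 5 isn't tight here; checking systematically, no route of length 5 through 5 satisfies every constraint, so 6 is the minimum.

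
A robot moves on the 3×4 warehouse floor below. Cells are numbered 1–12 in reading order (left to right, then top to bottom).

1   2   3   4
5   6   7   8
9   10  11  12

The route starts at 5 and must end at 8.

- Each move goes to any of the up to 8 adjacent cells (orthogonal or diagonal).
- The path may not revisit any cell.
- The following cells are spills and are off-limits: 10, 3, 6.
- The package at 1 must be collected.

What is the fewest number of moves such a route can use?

4

Any route passes through 1 somewhere between 5 and 8. Summing Chebyshev distances along the two legs (5 → 1 → 8) gives a lower bound of 1 + 3 = 4 moves.
A route of 4 moves achieves this: 5 → 1 → 2 → 7 → 8.
Since 4 matches the lower bound, it is optimal.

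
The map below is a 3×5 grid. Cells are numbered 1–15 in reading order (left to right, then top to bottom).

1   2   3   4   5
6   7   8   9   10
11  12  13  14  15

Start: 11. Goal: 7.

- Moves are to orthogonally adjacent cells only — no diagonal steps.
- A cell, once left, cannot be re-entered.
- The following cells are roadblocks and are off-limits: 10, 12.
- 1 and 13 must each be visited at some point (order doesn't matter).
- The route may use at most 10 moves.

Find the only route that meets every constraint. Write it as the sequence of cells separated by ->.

Any route must reach 1 and 13 and still end at 7 within 10 moves, so the order of the required stops is forced.
Route from 11: up 2 to 1, right 3 to 4, down 2 to 14, left 1 to 13, up 1 to 8, left 1 to 7 — 10 moves in all.
Check: all required cells visited; 10 ≤ 10 moves.

11 -> 6 -> 1 -> 2 -> 3 -> 4 -> 9 -> 14 -> 13 -> 8 -> 7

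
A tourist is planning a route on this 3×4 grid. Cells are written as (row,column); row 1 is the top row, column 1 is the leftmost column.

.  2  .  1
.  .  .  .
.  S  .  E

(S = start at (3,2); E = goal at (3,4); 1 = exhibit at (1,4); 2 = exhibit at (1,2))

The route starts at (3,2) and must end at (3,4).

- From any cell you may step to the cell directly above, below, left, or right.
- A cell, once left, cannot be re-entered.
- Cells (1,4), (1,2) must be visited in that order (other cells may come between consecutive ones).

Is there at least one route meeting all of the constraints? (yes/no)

Ignoring the required order, 11 revisit-free routes from (3,2) to (3,4) pass through all of (1,4) and (1,2); the waypoint orders that occur are (1,2) → (1,4) (11) — never (1,4) → (1,2).

no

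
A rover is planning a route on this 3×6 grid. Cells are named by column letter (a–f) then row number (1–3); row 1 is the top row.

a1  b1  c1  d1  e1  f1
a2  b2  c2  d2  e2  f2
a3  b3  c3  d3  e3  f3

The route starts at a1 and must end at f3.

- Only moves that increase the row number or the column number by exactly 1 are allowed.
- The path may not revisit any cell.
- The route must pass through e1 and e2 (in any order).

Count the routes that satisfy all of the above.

2

A right/down-only route from a1 to f3 makes exactly 2 down-moves and 5 right-moves in some order.
With no other constraints that would be C(7,2) = 21 routes.
A monotone route can only reach the required cells in the order e1, e2, so split there and multiply the segment counts: a1→e1: 1; e1→e2: 1; e2→f3: 2; product = 2.
That gives 2 routes.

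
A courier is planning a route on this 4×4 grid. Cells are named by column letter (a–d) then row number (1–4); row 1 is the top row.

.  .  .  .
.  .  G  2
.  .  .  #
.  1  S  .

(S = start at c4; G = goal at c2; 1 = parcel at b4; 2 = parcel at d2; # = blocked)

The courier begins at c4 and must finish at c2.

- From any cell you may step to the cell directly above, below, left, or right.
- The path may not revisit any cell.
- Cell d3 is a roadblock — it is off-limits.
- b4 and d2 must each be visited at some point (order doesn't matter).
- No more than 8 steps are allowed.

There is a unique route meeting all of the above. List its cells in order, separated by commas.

Any route must reach b4 and d2 and still end at c2 within 8 moves, so the order of the required stops is forced.
Route from c4: left to b4, 3× up (reaching b1), 2× right (reaching d1), down to d2, left to c2 — 8 moves in all.
Check: all required cells visited; 8 ≤ 8 moves.

c4, b4, b3, b2, b1, c1, d1, d2, c2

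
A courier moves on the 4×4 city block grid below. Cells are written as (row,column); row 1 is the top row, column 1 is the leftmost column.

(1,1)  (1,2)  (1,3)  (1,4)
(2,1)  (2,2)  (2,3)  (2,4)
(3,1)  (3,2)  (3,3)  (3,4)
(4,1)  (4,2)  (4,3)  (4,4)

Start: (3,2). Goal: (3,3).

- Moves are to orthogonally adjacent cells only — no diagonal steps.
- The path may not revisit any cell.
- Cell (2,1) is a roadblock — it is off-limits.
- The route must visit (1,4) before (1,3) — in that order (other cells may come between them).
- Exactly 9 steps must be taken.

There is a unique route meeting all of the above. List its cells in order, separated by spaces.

(3,2) (4,2) (4,3) (4,4) (3,4) (2,4) (1,4) (1,3) (2,3) (3,3)

The waypoints must appear in the order (1,4), (1,3), with no cell reused.
Route from (3,2): down 1 to (4,2), right 2 to (4,4), up 3 to (1,4), left 1 to (1,3), down 2 to (3,3) — 9 moves in all.
Check: order respected ((1,4) at step 6, (1,3) at step 7); 9 moves as required.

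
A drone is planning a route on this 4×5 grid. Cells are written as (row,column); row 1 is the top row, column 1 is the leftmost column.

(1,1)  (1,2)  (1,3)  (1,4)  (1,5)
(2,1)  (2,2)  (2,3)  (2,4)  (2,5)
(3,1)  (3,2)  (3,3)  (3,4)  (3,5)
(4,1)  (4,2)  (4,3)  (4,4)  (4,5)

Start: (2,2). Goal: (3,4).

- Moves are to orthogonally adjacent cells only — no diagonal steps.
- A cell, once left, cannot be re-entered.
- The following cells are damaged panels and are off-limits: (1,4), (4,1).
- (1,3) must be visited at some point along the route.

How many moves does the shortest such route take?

5

Any route passes through (1,3) somewhere between (2,2) and (3,4). Summing Manhattan distances along the two legs ((2,2) → (1,3) → (3,4)) gives a lower bound of 2 + 3 = 5 moves.
A route of 5 moves achieves this: (2,2) → (1,2) → (1,3) → (2,3) → (3,3) → (3,4).
Since 5 matches the lower bound, it is optimal.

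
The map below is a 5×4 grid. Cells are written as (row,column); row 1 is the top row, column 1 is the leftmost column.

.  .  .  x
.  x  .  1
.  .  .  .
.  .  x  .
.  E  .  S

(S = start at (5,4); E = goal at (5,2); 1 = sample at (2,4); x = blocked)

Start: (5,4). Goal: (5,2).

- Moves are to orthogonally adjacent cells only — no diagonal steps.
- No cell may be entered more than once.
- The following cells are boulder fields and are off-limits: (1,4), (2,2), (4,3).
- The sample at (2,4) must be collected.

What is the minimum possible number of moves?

8

Any route passes through (2,4) somewhere between (5,4) and (5,2). Summing Manhattan distances along the two legs ((5,4) → (2,4) → (5,2)) gives a lower bound of 3 + 5 = 8 moves.
A route of 8 moves achieves this: (5,4) → (4,4) → (3,4) → (2,4) → (2,3) → (3,3) → (3,2) → (4,2) → (5,2).
Since 8 matches the lower bound, it is optimal.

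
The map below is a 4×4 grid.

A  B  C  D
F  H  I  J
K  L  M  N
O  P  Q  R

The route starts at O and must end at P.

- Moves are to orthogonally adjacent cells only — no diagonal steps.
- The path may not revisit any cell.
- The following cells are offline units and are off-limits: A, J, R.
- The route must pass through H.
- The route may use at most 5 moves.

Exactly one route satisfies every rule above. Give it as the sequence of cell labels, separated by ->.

O -> K -> F -> H -> L -> P

The 5-move cap with required stops at H leaves no slack for detours.
Route from O: 2× up (reaching F), right to H, 2× down (reaching P) — 5 moves in all.
Check: all required cells visited; 5 ≤ 5 moves.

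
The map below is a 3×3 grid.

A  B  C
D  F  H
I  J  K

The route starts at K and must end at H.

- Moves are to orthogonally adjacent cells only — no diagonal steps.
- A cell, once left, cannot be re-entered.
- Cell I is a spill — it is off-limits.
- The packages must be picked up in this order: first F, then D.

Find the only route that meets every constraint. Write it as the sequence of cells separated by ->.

The waypoints must appear in the order F, D, with no cell reused.
Route from K: left 1 to J, up 1 to F, left 1 to D, up 1 to A, right 2 to C, down 1 to H — 7 moves in all.
Check: order respected (F at step 2, D at step 3).

K -> J -> F -> D -> A -> B -> C -> H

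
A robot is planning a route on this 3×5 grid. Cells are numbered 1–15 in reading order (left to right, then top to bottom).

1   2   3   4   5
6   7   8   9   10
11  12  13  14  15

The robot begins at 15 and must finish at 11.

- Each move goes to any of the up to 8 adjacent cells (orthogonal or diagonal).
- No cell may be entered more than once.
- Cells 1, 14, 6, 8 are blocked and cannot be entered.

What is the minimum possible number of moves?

With diagonal moves allowed, the Chebyshev distance max(|Δrow|,|Δcol|) from 15 to 11 is 4, so at least 4 moves are needed.
A route of 4 moves achieves this: 15 → 9 → 3 → 7 → 11.
Since 4 matches the lower bound, it is optimal.

4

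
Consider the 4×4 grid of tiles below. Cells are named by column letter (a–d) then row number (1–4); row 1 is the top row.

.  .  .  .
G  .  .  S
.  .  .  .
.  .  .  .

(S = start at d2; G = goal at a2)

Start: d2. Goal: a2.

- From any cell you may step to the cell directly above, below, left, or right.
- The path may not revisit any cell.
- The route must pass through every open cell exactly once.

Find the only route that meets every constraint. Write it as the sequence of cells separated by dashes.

d2 - d1 - c1 - c2 - c3 - d3 - d4 - c4 - b4 - a4 - a3 - b3 - b2 - b1 - a1 - a2

Need to visit all 16 open cells exactly once, starting at d2 and ending at a2.
Cell d1 has only two open neighbours (d2 and c1), so the path must pass straight through it: one of those is the cell it's entered from and the other is where it exits.
Route from d2: up 1 to d1, left 1 to c1, down 2 to c3, right 1 to d3, down 1 to d4, left 3 to a4, up 1 to a3, right 1 to b3, up 2 to b1, left 1 to a1, down 1 to a2 — 15 moves in all.
Check: all 16 open cells covered.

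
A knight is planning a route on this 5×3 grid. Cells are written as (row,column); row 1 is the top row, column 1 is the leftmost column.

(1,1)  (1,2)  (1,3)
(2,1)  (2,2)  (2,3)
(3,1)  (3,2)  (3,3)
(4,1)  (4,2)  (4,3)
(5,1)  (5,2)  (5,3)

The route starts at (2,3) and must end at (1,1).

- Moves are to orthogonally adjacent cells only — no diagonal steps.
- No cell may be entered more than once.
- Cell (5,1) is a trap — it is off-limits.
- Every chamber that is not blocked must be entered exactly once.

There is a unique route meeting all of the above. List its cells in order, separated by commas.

Need to visit all 14 open cells exactly once, starting at (2,3) and ending at (1,1).
Cell (1,3) has only two open neighbours ((2,3) and (1,2)), so the path must pass straight through it: one of those is the cell it's entered from and the other is where it exits.
Route from (2,3): up 1 to (1,3), left 1 to (1,2), down 2 to (3,2), right 1 to (3,3), down 2 to (5,3), left 1 to (5,2), up 1 to (4,2), left 1 to (4,1), up 3 to (1,1) — 13 moves in all.
Check: all 14 open cells covered.

(2,3), (1,3), (1,2), (2,2), (3,2), (3,3), (4,3), (5,3), (5,2), (4,2), (4,1), (3,1), (2,1), (1,1)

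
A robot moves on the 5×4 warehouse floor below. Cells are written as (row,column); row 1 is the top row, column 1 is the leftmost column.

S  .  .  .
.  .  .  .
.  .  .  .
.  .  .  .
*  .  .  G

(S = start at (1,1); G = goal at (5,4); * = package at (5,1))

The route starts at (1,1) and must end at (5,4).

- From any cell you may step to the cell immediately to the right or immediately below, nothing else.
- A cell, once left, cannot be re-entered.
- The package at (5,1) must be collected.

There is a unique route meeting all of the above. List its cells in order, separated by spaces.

(1,1) (2,1) (3,1) (4,1) (5,1) (5,2) (5,3) (5,4)

Moves only go right or down, so the column and row indices never decrease.
Route from (1,1): down 4 to (5,1), right 3 to (5,4) — 7 moves in all.
Check: all required cells visited.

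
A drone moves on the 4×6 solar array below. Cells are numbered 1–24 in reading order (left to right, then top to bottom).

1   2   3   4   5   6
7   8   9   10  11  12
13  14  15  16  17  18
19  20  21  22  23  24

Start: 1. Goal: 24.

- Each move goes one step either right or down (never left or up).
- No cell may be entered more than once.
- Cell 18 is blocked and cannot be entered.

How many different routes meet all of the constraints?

A right/down-only route from 1 to 24 makes exactly 3 down-moves and 5 right-moves in some order.
With no other constraints that would be C(8,3) = 56 routes.
Subtract routes through each blocked cell (inclusion–exclusion for overlaps): − through 18: 21 → 35.
That gives 35 routes.

35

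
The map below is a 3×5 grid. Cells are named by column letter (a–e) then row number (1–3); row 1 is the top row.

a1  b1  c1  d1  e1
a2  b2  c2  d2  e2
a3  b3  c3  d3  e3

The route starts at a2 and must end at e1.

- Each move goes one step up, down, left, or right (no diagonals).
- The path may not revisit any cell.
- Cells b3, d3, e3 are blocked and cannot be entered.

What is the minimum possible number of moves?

The Manhattan distance from a2 to e1 is |2−1| + |1−5| = 5, so at least 5 moves are needed.
A route of 5 moves achieves this: a2 → a1 → b1 → c1 → d1 → e1.
Since 5 matches the lower bound, it is optimal.

5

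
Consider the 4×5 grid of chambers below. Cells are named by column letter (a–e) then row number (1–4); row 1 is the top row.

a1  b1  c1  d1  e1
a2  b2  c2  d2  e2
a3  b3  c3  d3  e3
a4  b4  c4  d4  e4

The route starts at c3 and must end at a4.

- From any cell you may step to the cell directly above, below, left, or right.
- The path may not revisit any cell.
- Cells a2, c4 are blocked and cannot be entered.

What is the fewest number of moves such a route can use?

3

The Manhattan distance from c3 to a4 is |3−4| + |3−1| = 3, so at least 3 moves are needed.
A route of 3 moves achieves this: c3 → b3 → b4 → a4.
Since 3 matches the lower bound, it is optimal.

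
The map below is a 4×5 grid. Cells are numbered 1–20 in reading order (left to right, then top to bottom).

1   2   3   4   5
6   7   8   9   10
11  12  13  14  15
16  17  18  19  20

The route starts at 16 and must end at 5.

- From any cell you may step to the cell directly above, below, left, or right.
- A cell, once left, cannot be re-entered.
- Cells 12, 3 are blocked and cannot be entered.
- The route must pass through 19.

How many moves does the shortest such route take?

7

Any route passes through 19 somewhere between 16 and 5. Summing Manhattan distances along the two legs (16 → 19 → 5) gives a lower bound of 3 + 4 = 7 moves.
A route of 7 moves achieves this: 16 → 17 → 18 → 19 → 14 → 9 → 4 → 5.
Since 7 matches the lower bound, it is optimal.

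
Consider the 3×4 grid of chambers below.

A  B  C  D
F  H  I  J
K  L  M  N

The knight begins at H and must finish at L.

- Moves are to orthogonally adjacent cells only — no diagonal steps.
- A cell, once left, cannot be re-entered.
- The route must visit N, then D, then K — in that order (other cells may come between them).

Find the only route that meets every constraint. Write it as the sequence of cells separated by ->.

The waypoints must appear in the order N, D, K, with no cell reused.
Route from H: right 1 to I, down 1 to M, right 1 to N, up 2 to D, left 3 to A, down 2 to K, right 1 to L — 11 moves in all.
Check: order respected (N at step 3, D at step 5, K at step 10).

H -> I -> M -> N -> J -> D -> C -> B -> A -> F -> K -> L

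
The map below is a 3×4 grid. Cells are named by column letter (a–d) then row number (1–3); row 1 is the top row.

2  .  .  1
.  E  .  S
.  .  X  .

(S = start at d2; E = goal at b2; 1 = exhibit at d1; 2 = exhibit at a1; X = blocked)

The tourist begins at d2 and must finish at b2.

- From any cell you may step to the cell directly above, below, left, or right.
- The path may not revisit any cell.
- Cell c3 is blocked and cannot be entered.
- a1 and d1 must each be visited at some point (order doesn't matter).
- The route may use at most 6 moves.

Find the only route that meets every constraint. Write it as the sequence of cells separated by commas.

The 6-move cap with required stops at a1, d1 leaves no slack for detours.
Route from d2: up to d1, 3× left (reaching a1), down to a2, right to b2 — 6 moves in all.
Check: all required cells visited; 6 ≤ 6 moves.

d2, d1, c1, b1, a1, a2, b2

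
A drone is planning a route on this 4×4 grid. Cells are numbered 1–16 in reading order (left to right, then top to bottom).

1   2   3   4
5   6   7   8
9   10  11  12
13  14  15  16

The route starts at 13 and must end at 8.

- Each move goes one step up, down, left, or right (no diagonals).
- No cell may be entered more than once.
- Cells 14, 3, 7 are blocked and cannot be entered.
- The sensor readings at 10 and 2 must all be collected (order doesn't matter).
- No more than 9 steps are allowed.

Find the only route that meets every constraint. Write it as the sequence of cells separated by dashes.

13 - 9 - 5 - 1 - 2 - 6 - 10 - 11 - 12 - 8

The budget equals the shortest possible length, so every move has to be on a shortest route through the required cells.
Route from 13: up 3 to 1, right 1 to 2, down 2 to 10, right 2 to 12, up 1 to 8 — 9 moves in all.
Check: all required cells visited; 9 ≤ 9 moves.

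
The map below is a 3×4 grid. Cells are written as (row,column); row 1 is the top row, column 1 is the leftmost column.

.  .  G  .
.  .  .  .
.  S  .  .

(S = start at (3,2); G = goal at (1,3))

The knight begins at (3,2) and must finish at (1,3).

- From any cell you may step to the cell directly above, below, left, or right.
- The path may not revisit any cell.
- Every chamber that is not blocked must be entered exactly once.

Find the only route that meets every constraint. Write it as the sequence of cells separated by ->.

(3,2) -> (3,1) -> (2,1) -> (1,1) -> (1,2) -> (2,2) -> (2,3) -> (3,3) -> (3,4) -> (2,4) -> (1,4) -> (1,3)

Need to visit all 12 open cells exactly once, starting at (3,2) and ending at (1,3).
Cell (3,4) has only two open neighbours ((2,4) and (3,3)), so the path must pass straight through it: one of those is the cell it's entered from and the other is where it exits.
Route from (3,2): left 1 to (3,1), up 2 to (1,1), right 1 to (1,2), down 1 to (2,2), right 1 to (2,3), down 1 to (3,3), right 1 to (3,4), up 2 to (1,4), left 1 to (1,3) — 11 moves in all.
Check: all 12 open cells covered.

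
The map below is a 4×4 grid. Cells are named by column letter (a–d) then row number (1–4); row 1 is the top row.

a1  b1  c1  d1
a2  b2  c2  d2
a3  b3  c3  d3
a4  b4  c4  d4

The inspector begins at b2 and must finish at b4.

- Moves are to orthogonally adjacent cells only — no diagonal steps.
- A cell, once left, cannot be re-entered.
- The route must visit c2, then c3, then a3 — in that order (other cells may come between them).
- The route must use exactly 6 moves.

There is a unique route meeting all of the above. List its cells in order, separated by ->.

The waypoints must appear in the order c2, c3, a3, with no cell reused.
Route from b2: right to c2, down to c3, 2× left (reaching a3), down to a4, right to b4 — 6 moves in all.
Check: order respected (c2 at step 1, c3 at step 2, a3 at step 4); 6 moves as required.

b2 -> c2 -> c3 -> b3 -> a3 -> a4 -> b4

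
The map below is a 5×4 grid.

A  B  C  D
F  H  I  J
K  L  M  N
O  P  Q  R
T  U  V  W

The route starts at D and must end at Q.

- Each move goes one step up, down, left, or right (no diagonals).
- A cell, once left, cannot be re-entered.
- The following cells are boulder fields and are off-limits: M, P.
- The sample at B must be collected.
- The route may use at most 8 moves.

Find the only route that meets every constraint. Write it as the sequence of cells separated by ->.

The 8-move cap with required stops at B leaves no slack for detours.
Route from D: 2× left (reaching B), down to H, 2× right (reaching J), 2× down (reaching R), left to Q — 8 moves in all.
Check: all required cells visited; 8 ≤ 8 moves.

D -> C -> B -> H -> I -> J -> N -> R -> Q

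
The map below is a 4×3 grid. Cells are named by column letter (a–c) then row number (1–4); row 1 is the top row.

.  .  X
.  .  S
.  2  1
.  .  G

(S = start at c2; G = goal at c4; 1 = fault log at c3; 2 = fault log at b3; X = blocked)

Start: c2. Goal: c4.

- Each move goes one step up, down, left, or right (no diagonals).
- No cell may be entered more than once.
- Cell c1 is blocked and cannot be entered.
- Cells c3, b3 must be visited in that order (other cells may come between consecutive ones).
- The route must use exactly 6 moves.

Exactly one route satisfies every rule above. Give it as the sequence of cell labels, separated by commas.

The waypoints must appear in the order c3, b3, with no cell reused.
Route from c2: down 1 to c3, left 2 to a3, down 1 to a4, right 2 to c4 — 6 moves in all.
Check: order respected (1 at step 1, 2 at step 2); 6 moves as required.

c2, c3, b3, a3, a4, b4, c4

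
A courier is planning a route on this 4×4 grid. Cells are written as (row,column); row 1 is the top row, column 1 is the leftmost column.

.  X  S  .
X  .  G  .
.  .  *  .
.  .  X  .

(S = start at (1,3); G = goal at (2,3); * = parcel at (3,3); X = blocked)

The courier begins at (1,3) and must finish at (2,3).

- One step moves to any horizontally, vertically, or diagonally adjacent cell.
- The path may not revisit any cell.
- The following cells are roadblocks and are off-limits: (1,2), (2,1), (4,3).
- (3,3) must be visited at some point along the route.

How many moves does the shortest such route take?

Any route passes through (3,3) somewhere between (1,3) and (2,3). Summing Chebyshev distances along the two legs ((1,3) → (3,3) → (2,3)) gives a lower bound of 2 + 1 = 3 moves.
A route of 3 moves achieves this: (1,3) → (2,2) → (3,3) → (2,3).
Since 3 matches the lower bound, it is optimal.

3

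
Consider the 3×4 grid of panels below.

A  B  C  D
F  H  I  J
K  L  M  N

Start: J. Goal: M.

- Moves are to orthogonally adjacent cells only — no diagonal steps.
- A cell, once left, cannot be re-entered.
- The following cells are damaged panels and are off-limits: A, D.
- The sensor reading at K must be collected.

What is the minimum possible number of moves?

6

Any route passes through K somewhere between J and M. Summing Manhattan distances along the two legs (J → K → M) gives a lower bound of 4 + 2 = 6 moves.
A route of 6 moves achieves this: J → I → H → F → K → L → M.
Since 6 matches the lower bound, it is optimal.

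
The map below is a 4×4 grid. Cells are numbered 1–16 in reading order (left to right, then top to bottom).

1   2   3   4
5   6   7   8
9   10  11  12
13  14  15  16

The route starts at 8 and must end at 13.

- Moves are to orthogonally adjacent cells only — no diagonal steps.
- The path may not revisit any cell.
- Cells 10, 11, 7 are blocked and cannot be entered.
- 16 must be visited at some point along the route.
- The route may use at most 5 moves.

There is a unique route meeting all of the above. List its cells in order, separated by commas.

Any route must reach 16 and still end at 13 within 5 moves, so the order of the required stops is forced.
Route from 8: 2× down (reaching 16), 3× left (reaching 13) — 5 moves in all.
Check: all required cells visited; 5 ≤ 5 moves.

8, 12, 16, 15, 14, 13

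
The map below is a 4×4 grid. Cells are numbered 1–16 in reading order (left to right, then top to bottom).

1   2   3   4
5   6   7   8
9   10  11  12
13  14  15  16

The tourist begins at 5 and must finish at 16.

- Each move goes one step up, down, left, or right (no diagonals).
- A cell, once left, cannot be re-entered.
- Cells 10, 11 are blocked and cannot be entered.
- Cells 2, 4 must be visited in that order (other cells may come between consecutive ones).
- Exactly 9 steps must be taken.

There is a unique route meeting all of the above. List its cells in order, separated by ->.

5 -> 1 -> 2 -> 6 -> 7 -> 3 -> 4 -> 8 -> 12 -> 16

The waypoints must appear in the order 2, 4, with no cell reused.
Route from 5: up 1 to 1, right 1 to 2, down 1 to 6, right 1 to 7, up 1 to 3, right 1 to 4, down 3 to 16 — 9 moves in all.
Check: order respected (2 at step 2, 4 at step 6); 9 moves as required.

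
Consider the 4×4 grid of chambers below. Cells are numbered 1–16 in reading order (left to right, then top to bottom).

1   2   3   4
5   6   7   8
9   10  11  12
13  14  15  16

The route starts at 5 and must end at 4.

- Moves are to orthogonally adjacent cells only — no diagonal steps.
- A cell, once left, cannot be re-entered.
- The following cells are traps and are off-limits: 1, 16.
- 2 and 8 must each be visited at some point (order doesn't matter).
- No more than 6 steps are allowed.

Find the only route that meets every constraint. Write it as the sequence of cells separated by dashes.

The 6-move cap with required stops at 2, 8 leaves no slack for detours.
Route from 5: right 1 to 6, up 1 to 2, right 1 to 3, down 1 to 7, right 1 to 8, up 1 to 4 — 6 moves in all.
Check: all required cells visited; 6 ≤ 6 moves.

5 - 6 - 2 - 3 - 7 - 8 - 4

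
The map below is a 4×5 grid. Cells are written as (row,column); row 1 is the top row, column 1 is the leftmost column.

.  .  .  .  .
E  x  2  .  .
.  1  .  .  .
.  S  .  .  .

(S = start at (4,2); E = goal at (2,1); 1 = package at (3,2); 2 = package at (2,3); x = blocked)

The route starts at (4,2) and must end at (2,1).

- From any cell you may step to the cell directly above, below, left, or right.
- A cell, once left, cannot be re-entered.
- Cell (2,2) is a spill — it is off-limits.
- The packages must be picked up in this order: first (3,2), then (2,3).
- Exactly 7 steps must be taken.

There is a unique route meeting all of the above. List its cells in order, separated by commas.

(4,2), (3,2), (3,3), (2,3), (1,3), (1,2), (1,1), (2,1)

The waypoints must appear in the order (3,2), (2,3), with no cell reused.
Route from (4,2): up to (3,2), right to (3,3), 2× up (reaching (1,3)), 2× left (reaching (1,1)), down to (2,1) — 7 moves in all.
Check: order respected (1 at step 1, 2 at step 3); 7 moves as required.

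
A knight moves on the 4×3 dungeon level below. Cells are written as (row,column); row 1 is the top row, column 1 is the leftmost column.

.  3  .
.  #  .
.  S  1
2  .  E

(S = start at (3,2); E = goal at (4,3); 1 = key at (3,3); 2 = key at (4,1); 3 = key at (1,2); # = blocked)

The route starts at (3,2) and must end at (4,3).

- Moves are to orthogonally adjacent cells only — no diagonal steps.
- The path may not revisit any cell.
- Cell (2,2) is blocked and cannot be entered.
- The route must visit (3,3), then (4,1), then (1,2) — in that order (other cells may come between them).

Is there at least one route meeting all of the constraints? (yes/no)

Ignoring the required order, 2 revisit-free routes from (3,2) to (4,3) pass through all of (3,3), (4,1), and (1,2); the waypoint orders that occur are (4,1) → (1,2) → (3,3) (1); (3,3) → (1,2) → (4,1) (1) — never (3,3) → (4,1) → (1,2).

no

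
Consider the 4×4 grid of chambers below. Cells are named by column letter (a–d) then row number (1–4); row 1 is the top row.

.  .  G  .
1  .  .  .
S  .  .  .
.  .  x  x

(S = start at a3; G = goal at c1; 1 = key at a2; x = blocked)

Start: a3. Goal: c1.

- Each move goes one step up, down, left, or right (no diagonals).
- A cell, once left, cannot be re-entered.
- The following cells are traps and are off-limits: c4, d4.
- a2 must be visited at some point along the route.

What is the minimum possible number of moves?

4

Any route passes through a2 somewhere between a3 and c1. Summing Manhattan distances along the two legs (a3 → a2 → c1) gives a lower bound of 1 + 3 = 4 moves.
A route of 4 moves achieves this: a3 → a2 → a1 → b1 → c1.
Since 4 matches the lower bound, it is optimal.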